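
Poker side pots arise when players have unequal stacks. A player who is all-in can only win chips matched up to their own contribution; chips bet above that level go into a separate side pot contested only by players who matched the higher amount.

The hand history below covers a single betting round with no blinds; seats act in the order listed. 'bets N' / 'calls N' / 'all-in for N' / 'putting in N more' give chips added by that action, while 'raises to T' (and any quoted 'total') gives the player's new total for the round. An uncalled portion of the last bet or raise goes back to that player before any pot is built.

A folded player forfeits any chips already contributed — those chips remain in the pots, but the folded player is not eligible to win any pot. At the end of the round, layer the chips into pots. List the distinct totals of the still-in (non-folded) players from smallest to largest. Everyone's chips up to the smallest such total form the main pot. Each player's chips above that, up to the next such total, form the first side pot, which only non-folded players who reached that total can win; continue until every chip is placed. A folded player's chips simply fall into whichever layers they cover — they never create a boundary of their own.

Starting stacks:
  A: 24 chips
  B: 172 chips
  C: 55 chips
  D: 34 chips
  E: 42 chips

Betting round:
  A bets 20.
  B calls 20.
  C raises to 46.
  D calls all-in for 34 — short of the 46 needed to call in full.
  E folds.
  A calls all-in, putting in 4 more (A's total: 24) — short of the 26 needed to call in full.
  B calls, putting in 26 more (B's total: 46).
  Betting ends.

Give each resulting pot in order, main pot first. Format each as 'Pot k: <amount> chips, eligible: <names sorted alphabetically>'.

Pot 1: 96 chips, eligible: A, B, C, D
Pot 2: 30 chips, eligible: B, C, D
Pot 3: 24 chips, eligible: B, C

Derivation:
Contributions: A=24, B=46, C=46, D=34
Folded: E
Pot levels (distinct totals of non-folded players): 24, 34, 46
Layer 1-24: 24 each from A, B, C, D = 24*4 = 96 chips; eligible A, B, C, D
Layer 25-34: 10 each from B, C, D = 10*3 = 30 chips; eligible B, C, D
Layer 35-46: 12 each from B, C = 12*2 = 24 chips; eligible B, C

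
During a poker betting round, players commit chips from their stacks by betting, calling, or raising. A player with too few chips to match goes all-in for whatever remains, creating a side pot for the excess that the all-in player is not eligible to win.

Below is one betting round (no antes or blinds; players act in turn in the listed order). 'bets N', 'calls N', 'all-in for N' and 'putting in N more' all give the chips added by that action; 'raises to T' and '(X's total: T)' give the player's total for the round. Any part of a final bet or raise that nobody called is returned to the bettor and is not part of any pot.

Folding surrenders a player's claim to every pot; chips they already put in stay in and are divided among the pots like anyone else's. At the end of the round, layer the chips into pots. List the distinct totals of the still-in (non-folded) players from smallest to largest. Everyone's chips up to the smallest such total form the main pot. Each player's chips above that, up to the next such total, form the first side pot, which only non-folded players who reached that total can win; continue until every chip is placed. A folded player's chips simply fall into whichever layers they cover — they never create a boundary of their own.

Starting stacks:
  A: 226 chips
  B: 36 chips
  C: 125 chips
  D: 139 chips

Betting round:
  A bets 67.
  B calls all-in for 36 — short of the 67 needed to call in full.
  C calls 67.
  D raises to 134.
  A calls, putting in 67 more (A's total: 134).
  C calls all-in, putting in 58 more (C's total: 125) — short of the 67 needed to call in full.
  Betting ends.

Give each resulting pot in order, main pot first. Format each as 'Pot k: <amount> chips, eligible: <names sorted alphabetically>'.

Pot 1: 144 chips, eligible: A, B, C, D
Pot 2: 267 chips, eligible: A, C, D
Pot 3: 18 chips, eligible: A, D

Derivation:
Contributions: A=134, B=36, C=125, D=134
Pot levels (distinct totals of non-folded players): 36, 125, 134
Layer 1-36: 36 each from A, B, C, D = 36*4 = 144 chips; eligible A, B, C, D
Layer 37-125: 89 each from A, C, D = 89*3 = 267 chips; eligible A, C, D
Layer 126-134: 9 each from A, D = 9*2 = 18 chips; eligible A, D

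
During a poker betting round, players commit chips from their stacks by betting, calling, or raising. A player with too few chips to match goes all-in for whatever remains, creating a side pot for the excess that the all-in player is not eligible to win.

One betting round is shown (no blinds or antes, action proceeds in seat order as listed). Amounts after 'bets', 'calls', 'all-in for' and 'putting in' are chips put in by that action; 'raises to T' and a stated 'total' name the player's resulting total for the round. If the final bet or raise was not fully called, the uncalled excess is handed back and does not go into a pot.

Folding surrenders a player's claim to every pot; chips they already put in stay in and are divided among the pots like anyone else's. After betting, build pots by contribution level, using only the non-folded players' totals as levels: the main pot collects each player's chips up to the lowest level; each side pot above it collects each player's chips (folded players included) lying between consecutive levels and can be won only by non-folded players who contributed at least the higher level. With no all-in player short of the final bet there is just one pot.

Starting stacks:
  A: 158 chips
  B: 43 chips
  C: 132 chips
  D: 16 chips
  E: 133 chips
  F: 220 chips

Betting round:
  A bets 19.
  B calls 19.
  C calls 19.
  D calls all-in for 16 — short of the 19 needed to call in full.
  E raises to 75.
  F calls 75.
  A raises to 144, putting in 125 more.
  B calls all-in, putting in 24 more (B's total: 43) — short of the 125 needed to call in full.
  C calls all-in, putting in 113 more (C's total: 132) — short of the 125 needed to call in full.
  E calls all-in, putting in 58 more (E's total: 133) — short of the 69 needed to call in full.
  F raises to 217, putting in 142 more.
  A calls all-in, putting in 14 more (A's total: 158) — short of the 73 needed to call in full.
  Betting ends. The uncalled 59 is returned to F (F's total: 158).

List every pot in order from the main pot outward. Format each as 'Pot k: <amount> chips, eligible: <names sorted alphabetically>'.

Pot 1: 96 chips, eligible: A, B, C, D, E, F
Pot 2: 135 chips, eligible: A, B, C, E, F
Pot 3: 356 chips, eligible: A, C, E, F
Pot 4: 3 chips, eligible: A, E, F
Pot 5: 50 chips, eligible: A, F

Derivation:
Contributions (after 59 returned to F): A=158, B=43, C=132, D=16, E=133, F=158
Pot levels (distinct totals of non-folded players): 16, 43, 132, 133, 158
Layer 1-16: 16 each from A, B, C, D, E, F = 16*6 = 96 chips; eligible A, B, C, D, E, F
Layer 17-43: 27 each from A, B, C, E, F = 27*5 = 135 chips; eligible A, B, C, E, F
Layer 44-132: 89 each from A, C, E, F = 89*4 = 356 chips; eligible A, C, E, F
Layer 133-133: 1 each from A, E, F = 1*3 = 3 chips; eligible A, E, F
Layer 134-158: 25 each from A, F = 25*2 = 50 chips; eligible A, F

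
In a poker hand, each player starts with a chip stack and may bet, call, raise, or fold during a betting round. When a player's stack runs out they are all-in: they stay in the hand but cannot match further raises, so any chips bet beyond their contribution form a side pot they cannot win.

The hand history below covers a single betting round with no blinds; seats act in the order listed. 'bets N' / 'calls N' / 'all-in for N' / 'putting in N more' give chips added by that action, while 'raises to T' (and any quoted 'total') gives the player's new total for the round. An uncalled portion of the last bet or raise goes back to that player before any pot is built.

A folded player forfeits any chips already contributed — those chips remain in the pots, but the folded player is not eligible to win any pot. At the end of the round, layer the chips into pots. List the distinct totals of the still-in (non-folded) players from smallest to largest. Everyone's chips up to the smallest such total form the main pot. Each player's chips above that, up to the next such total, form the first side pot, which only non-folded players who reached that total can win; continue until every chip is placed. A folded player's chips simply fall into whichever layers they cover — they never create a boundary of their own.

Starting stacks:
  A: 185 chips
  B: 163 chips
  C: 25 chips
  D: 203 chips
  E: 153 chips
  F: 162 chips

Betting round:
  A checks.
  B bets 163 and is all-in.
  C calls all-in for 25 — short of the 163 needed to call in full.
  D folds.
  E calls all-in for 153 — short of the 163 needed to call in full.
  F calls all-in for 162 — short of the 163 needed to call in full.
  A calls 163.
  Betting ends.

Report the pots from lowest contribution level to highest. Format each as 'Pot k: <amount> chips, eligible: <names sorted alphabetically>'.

Contributions: A=163, B=163, C=25, E=153, F=162
Folded: D
Pot levels (distinct totals of non-folded players): 25, 153, 162, 163
Layer 1-25: 25 each from A, B, C, E, F = 25*5 = 125 chips; eligible A, B, C, E, F
Layer 26-153: 128 each from A, B, E, F = 128*4 = 512 chips; eligible A, B, E, F
Layer 154-162: 9 each from A, B, F = 9*3 = 27 chips; eligible A, B, F
Layer 163-163: 1 each from A, B = 1*2 = 2 chips; eligible A, B

Pot 1: 125 chips, eligible: A, B, C, E, F
Pot 2: 512 chips, eligible: A, B, E, F
Pot 3: 27 chips, eligible: A, B, F
Pot 4: 2 chips, eligible: A, B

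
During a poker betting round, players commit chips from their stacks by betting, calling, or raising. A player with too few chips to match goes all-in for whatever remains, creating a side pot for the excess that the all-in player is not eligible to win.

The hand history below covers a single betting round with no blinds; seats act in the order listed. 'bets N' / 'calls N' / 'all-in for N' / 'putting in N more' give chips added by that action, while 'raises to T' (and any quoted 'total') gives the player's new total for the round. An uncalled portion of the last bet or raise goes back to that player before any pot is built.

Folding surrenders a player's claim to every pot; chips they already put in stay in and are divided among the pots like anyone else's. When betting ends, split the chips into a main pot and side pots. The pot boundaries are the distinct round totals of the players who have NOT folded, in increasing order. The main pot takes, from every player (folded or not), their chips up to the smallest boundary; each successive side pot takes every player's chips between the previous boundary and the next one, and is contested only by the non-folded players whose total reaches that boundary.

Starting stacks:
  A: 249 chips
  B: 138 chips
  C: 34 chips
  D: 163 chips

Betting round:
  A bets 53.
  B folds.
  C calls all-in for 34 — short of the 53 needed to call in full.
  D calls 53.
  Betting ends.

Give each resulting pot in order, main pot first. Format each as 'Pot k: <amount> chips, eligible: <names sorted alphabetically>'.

Pot 1: 102 chips, eligible: A, C, D
Pot 2: 38 chips, eligible: A, D

Derivation:
Contributions: A=53, C=34, D=53
Folded: B
Pot levels (distinct totals of non-folded players): 34, 53
Layer 1-34: 34 each from A, C, D = 34*3 = 102 chips; eligible A, C, D
Layer 35-53: 19 each from A, D = 19*2 = 38 chips; eligible A, D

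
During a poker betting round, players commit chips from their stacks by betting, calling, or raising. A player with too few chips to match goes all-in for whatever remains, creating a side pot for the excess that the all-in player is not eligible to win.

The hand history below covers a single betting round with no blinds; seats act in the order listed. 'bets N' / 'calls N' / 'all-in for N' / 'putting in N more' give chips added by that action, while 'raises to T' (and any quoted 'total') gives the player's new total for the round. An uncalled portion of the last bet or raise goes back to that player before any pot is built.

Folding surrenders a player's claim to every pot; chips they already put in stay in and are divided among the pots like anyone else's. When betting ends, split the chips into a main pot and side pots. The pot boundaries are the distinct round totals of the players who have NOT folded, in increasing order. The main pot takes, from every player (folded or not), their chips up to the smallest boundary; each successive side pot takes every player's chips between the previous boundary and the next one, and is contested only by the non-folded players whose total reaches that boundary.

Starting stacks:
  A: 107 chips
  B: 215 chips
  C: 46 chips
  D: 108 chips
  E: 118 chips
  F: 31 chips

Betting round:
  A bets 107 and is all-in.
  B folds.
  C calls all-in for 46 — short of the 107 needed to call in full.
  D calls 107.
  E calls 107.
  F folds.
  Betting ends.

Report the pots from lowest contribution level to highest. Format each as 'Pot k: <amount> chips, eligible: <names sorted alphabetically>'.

Pot 1: 184 chips, eligible: A, C, D, E
Pot 2: 183 chips, eligible: A, D, E

Derivation:
Contributions: A=107, C=46, D=107, E=107
Folded: B, F
Pot levels (distinct totals of non-folded players): 46, 107
Layer 1-46: 46 each from A, C, D, E = 46*4 = 184 chips; eligible A, C, D, E
Layer 47-107: 61 each from A, D, E = 61*3 = 183 chips; eligible A, D, E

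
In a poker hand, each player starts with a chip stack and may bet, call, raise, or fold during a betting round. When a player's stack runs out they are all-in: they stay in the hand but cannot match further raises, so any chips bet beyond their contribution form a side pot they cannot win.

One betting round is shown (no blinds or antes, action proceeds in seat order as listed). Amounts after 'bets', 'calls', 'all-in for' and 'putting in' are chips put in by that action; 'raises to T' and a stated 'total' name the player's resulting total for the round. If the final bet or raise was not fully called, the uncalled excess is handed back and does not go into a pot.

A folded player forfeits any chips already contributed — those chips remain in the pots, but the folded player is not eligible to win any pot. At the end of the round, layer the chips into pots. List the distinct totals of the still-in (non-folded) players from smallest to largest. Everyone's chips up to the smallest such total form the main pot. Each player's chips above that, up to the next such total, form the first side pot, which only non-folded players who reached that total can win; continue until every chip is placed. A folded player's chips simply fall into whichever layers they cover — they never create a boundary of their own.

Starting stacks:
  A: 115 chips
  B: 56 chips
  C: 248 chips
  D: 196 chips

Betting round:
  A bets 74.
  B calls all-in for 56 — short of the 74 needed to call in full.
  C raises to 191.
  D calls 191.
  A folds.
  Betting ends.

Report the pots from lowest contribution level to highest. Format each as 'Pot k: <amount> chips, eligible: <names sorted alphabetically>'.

Pot 1: 224 chips, eligible: B, C, D
Pot 2: 288 chips, eligible: C, D

Derivation:
Contributions: A=74, B=56, C=191, D=191
Folded: A
Pot levels (distinct totals of non-folded players): 56, 191
Layer 1-56: 56 each from A, B, C, D = 56*4 = 224 chips; eligible B, C, D
Layer 57-191: A 18 + C 135 + D 135 = 288 chips; eligible C, D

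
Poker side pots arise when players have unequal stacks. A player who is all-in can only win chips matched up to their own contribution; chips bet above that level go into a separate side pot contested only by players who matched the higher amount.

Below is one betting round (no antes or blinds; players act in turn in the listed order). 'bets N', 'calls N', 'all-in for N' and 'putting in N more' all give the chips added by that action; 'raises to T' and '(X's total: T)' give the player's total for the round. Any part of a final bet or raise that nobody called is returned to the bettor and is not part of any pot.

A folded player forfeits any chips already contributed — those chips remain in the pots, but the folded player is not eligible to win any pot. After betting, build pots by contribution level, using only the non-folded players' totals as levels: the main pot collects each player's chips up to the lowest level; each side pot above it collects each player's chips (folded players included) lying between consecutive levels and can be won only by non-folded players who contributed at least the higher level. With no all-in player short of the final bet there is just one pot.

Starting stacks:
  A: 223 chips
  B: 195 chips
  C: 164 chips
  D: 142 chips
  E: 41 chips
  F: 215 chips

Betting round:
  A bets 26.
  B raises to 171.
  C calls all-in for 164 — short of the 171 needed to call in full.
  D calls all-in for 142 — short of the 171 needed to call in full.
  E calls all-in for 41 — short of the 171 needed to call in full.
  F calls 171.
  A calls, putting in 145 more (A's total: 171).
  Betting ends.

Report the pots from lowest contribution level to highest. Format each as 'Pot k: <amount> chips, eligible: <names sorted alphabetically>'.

Contributions: A=171, B=171, C=164, D=142, E=41, F=171
Pot levels (distinct totals of non-folded players): 41, 142, 164, 171
Layer 1-41: 41 each from A, B, C, D, E, F = 41*6 = 246 chips; eligible A, B, C, D, E, F
Layer 42-142: 101 each from A, B, C, D, F = 101*5 = 505 chips; eligible A, B, C, D, F
Layer 143-164: 22 each from A, B, C, F = 22*4 = 88 chips; eligible A, B, C, F
Layer 165-171: 7 each from A, B, F = 7*3 = 21 chips; eligible A, B, F

Pot 1: 246 chips, eligible: A, B, C, D, E, F
Pot 2: 505 chips, eligible: A, B, C, D, F
Pot 3: 88 chips, eligible: A, B, C, F
Pot 4: 21 chips, eligible: A, B, F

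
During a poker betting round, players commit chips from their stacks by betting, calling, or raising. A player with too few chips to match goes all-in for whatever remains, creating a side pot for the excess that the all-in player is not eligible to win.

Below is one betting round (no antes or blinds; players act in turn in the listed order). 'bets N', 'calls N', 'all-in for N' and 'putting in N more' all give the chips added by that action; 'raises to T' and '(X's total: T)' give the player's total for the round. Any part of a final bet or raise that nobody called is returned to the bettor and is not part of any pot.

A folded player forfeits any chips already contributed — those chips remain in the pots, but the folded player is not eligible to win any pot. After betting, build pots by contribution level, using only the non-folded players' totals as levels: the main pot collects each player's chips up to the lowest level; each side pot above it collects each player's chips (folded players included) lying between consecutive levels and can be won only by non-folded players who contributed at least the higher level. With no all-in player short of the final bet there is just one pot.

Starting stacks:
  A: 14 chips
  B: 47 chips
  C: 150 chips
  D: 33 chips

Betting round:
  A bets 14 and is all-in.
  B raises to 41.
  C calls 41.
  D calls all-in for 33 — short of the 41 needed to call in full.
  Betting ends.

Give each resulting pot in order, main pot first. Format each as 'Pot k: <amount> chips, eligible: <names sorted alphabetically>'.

Pot 1: 56 chips, eligible: A, B, C, D
Pot 2: 57 chips, eligible: B, C, D
Pot 3: 16 chips, eligible: B, C

Derivation:
Contributions: A=14, B=41, C=41, D=33
Pot levels (distinct totals of non-folded players): 14, 33, 41
Layer 1-14: 14 each from A, B, C, D = 14*4 = 56 chips; eligible A, B, C, D
Layer 15-33: 19 each from B, C, D = 19*3 = 57 chips; eligible B, C, D
Layer 34-41: 8 each from B, C = 8*2 = 16 chips; eligible B, C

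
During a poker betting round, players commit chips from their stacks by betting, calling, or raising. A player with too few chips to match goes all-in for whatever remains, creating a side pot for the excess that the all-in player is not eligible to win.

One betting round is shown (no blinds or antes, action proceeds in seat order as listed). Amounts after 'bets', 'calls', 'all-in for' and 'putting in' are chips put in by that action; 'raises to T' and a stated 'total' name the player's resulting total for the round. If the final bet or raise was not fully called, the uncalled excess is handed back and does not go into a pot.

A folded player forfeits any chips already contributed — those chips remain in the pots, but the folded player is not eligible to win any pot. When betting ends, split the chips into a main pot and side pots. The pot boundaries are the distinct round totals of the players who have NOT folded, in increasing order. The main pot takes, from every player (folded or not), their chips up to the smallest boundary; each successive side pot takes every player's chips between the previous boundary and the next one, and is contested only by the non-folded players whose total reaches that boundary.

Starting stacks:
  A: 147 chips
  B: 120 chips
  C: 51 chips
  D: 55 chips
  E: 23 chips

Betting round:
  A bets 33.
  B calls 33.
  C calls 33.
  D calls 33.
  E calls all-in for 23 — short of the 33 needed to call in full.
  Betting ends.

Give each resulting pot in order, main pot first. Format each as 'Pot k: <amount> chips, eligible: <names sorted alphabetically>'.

Contributions: A=33, B=33, C=33, D=33, E=23
Pot levels (distinct totals of non-folded players): 23, 33
Layer 1-23: 23 each from A, B, C, D, E = 23*5 = 115 chips; eligible A, B, C, D, E
Layer 24-33: 10 each from A, B, C, D = 10*4 = 40 chips; eligible A, B, C, D

Pot 1: 115 chips, eligible: A, B, C, D, E
Pot 2: 40 chips, eligible: A, B, C, D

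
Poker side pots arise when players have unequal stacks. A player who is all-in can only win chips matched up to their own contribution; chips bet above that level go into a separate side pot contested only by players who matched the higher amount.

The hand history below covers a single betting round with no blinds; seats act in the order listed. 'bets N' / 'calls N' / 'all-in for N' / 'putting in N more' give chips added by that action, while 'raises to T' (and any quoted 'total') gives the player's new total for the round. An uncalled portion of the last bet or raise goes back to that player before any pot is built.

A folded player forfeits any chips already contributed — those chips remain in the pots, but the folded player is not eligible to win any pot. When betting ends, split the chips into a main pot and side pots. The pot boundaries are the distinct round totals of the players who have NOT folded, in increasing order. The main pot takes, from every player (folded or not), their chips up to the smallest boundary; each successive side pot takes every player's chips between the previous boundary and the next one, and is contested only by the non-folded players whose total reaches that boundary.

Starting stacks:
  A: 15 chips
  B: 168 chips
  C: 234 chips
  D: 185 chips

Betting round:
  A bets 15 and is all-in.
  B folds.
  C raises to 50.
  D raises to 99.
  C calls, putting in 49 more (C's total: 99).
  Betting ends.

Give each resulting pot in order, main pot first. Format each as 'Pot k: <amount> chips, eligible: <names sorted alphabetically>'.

Pot 1: 45 chips, eligible: A, C, D
Pot 2: 168 chips, eligible: C, D

Derivation:
Contributions: A=15, C=99, D=99
Folded: B
Pot levels (distinct totals of non-folded players): 15, 99
Layer 1-15: 15 each from A, C, D = 15*3 = 45 chips; eligible A, C, D
Layer 16-99: 84 each from C, D = 84*2 = 168 chips; eligible C, D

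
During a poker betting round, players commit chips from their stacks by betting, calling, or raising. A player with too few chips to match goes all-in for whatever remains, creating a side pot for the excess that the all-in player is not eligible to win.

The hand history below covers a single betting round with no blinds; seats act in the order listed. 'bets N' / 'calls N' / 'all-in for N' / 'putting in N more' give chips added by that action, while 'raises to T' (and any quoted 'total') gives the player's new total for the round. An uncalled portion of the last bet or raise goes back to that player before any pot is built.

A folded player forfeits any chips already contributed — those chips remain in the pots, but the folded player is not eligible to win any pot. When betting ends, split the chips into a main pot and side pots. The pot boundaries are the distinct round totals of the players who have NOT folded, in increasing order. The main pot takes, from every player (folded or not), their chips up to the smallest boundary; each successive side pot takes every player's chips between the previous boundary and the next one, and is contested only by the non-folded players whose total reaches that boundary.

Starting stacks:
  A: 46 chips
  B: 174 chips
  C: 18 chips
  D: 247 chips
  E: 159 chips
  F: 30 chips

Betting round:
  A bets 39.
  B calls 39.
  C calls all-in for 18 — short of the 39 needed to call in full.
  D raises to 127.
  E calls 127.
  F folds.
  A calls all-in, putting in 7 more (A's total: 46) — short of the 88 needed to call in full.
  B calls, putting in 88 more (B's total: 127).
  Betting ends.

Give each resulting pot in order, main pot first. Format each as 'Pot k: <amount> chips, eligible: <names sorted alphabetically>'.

Contributions: A=46, B=127, C=18, D=127, E=127
Folded: F
Pot levels (distinct totals of non-folded players): 18, 46, 127
Layer 1-18: 18 each from A, B, C, D, E = 18*5 = 90 chips; eligible A, B, C, D, E
Layer 19-46: 28 each from A, B, D, E = 28*4 = 112 chips; eligible A, B, D, E
Layer 47-127: 81 each from B, D, E = 81*3 = 243 chips; eligible B, D, E

Pot 1: 90 chips, eligible: A, B, C, D, E
Pot 2: 112 chips, eligible: A, B, D, E
Pot 3: 243 chips, eligible: B, D, E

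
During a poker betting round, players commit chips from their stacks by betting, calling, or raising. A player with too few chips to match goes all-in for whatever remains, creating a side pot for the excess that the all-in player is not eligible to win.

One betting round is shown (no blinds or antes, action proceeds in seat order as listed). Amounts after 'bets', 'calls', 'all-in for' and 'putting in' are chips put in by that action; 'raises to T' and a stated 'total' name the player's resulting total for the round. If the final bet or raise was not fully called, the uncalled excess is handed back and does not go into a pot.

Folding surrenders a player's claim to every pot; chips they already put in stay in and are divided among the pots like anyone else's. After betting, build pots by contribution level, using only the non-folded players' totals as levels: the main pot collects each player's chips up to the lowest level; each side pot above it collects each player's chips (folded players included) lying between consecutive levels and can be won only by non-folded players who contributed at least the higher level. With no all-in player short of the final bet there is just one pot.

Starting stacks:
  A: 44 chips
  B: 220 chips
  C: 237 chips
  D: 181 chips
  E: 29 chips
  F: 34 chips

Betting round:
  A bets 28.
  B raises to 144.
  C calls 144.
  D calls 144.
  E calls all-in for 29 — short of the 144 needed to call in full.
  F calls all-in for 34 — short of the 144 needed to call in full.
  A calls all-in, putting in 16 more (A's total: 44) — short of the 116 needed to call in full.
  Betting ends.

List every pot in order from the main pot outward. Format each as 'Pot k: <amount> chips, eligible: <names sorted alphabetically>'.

Contributions: A=44, B=144, C=144, D=144, E=29, F=34
Pot levels (distinct totals of non-folded players): 29, 34, 44, 144
Layer 1-29: 29 each from A, B, C, D, E, F = 29*6 = 174 chips; eligible A, B, C, D, E, F
Layer 30-34: 5 each from A, B, C, D, F = 5*5 = 25 chips; eligible A, B, C, D, F
Layer 35-44: 10 each from A, B, C, D = 10*4 = 40 chips; eligible A, B, C, D
Layer 45-144: 100 each from B, C, D = 100*3 = 300 chips; eligible B, C, D

Pot 1: 174 chips, eligible: A, B, C, D, E, F
Pot 2: 25 chips, eligible: A, B, C, D, F
Pot 3: 40 chips, eligible: A, B, C, D
Pot 4: 300 chips, eligible: B, C, D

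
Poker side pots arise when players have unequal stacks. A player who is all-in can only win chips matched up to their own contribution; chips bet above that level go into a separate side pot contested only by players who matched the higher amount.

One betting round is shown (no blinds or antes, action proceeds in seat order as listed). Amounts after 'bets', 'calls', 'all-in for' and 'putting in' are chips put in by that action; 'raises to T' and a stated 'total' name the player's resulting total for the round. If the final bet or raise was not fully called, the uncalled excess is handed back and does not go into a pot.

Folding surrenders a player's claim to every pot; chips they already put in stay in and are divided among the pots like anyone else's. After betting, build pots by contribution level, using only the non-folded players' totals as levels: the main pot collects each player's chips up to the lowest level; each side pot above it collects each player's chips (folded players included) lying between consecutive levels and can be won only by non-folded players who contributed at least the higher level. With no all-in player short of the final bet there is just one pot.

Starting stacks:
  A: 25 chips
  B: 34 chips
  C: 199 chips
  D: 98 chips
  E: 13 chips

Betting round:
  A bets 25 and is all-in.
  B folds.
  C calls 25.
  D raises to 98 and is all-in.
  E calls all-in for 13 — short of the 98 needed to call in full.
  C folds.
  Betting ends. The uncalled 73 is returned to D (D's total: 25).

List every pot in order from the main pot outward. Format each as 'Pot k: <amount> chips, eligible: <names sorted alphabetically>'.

Contributions (after 73 returned to D): A=25, C=25, D=25, E=13
Folded: B, C
Pot levels (distinct totals of non-folded players): 13, 25
Layer 1-13: 13 each from A, C, D, E = 13*4 = 52 chips; eligible A, D, E
Layer 14-25: 12 each from A, C, D = 12*3 = 36 chips; eligible A, D

Pot 1: 52 chips, eligible: A, D, E
Pot 2: 36 chips, eligible: A, D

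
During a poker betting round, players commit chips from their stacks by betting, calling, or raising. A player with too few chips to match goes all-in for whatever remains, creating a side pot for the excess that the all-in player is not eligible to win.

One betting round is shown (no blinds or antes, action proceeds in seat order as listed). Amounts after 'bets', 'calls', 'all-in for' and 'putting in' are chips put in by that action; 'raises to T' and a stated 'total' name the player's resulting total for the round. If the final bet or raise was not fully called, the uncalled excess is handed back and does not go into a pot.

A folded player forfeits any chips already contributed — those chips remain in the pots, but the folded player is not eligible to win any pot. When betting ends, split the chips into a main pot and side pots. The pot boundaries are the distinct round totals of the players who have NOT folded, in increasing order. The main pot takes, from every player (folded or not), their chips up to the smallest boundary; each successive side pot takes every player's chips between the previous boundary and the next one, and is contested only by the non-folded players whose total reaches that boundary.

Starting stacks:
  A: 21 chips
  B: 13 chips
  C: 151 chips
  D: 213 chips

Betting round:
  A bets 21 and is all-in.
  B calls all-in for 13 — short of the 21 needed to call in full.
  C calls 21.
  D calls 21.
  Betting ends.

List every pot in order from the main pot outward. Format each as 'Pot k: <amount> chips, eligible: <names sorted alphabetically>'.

Contributions: A=21, B=13, C=21, D=21
Pot levels (distinct totals of non-folded players): 13, 21
Layer 1-13: 13 each from A, B, C, D = 13*4 = 52 chips; eligible A, B, C, D
Layer 14-21: 8 each from A, C, D = 8*3 = 24 chips; eligible A, C, D

Pot 1: 52 chips, eligible: A, B, C, D
Pot 2: 24 chips, eligible: A, C, D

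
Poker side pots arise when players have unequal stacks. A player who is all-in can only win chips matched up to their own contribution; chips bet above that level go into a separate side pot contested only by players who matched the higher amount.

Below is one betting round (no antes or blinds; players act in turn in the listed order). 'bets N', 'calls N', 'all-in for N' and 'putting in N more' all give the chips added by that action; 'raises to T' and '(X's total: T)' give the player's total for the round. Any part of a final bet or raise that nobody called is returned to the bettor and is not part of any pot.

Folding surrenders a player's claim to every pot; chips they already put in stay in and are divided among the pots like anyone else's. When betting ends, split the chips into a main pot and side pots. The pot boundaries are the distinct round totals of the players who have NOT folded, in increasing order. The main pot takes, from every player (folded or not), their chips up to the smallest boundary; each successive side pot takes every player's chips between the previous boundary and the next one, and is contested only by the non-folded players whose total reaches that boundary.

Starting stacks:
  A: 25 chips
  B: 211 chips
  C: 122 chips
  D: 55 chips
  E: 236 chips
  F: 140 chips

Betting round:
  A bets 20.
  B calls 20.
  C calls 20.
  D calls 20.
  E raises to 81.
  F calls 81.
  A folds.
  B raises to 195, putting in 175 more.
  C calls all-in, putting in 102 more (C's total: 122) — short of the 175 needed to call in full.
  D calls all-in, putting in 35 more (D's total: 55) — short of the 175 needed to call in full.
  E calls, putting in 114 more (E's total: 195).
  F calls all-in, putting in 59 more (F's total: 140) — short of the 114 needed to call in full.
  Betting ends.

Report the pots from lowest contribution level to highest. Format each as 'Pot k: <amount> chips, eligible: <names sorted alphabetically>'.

Contributions: A=20, B=195, C=122, D=55, E=195, F=140
Folded: A
Pot levels (distinct totals of non-folded players): 55, 122, 140, 195
Layer 1-55: A 20 + B 55 + C 55 + D 55 + E 55 + F 55 = 295 chips; eligible B, C, D, E, F
Layer 56-122: 67 each from B, C, E, F = 67*4 = 268 chips; eligible B, C, E, F
Layer 123-140: 18 each from B, E, F = 18*3 = 54 chips; eligible B, E, F
Layer 141-195: 55 each from B, E = 55*2 = 110 chips; eligible B, E

Pot 1: 295 chips, eligible: B, C, D, E, F
Pot 2: 268 chips, eligible: B, C, E, F
Pot 3: 54 chips, eligible: B, E, F
Pot 4: 110 chips, eligible: B, E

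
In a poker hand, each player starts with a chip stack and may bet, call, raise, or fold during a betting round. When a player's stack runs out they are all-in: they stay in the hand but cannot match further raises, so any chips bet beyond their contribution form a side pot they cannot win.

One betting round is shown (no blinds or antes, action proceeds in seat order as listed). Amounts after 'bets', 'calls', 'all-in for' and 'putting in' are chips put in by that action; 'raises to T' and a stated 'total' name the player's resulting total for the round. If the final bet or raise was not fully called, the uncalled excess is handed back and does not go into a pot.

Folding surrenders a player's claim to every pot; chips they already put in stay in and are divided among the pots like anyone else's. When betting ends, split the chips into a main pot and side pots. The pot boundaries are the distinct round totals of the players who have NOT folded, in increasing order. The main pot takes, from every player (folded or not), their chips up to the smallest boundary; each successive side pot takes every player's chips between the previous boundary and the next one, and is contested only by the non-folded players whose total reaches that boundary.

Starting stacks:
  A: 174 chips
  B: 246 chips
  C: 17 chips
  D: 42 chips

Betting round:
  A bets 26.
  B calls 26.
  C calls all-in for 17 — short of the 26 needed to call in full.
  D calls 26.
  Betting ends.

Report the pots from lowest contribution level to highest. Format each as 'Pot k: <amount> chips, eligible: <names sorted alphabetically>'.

Pot 1: 68 chips, eligible: A, B, C, D
Pot 2: 27 chips, eligible: A, B, D

Derivation:
Contributions: A=26, B=26, C=17, D=26
Pot levels (distinct totals of non-folded players): 17, 26
Layer 1-17: 17 each from A, B, C, D = 17*4 = 68 chips; eligible A, B, C, D
Layer 18-26: 9 each from A, B, D = 9*3 = 27 chips; eligible A, B, D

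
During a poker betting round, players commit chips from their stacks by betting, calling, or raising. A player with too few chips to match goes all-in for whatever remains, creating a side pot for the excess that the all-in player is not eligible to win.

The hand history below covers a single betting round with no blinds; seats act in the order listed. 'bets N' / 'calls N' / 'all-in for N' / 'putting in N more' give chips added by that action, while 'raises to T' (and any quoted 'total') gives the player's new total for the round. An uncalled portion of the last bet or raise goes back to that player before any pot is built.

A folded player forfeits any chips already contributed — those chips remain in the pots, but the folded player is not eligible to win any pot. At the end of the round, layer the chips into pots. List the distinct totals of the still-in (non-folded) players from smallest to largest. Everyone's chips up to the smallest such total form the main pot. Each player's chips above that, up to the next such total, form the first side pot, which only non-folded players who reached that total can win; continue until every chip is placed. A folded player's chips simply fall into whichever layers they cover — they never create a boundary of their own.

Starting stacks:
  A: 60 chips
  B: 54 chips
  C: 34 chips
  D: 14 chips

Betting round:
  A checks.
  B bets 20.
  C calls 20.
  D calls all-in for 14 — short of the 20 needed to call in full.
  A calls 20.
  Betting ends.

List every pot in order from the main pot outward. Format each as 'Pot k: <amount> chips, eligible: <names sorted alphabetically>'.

Contributions: A=20, B=20, C=20, D=14
Pot levels (distinct totals of non-folded players): 14, 20
Layer 1-14: 14 each from A, B, C, D = 14*4 = 56 chips; eligible A, B, C, D
Layer 15-20: 6 each from A, B, C = 6*3 = 18 chips; eligible A, B, C

Pot 1: 56 chips, eligible: A, B, C, D
Pot 2: 18 chips, eligible: A, B, C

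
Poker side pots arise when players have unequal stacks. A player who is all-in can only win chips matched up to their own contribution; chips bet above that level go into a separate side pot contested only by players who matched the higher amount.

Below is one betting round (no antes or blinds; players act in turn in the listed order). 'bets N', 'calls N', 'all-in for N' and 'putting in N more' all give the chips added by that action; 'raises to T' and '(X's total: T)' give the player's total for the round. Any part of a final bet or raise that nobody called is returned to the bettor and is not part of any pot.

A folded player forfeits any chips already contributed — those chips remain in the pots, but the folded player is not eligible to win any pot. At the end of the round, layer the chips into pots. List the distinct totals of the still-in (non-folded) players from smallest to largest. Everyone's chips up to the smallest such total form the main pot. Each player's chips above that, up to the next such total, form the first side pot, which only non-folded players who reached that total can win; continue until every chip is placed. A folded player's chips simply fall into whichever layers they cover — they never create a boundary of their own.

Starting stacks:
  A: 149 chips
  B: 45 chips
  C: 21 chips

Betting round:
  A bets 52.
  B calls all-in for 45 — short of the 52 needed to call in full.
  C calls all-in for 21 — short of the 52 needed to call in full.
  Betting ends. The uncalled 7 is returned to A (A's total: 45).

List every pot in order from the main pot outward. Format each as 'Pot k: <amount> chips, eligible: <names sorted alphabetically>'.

Contributions (after 7 returned to A): A=45, B=45, C=21
Pot levels (distinct totals of non-folded players): 21, 45
Layer 1-21: 21 each from A, B, C = 21*3 = 63 chips; eligible A, B, C
Layer 22-45: 24 each from A, B = 24*2 = 48 chips; eligible A, B

Pot 1: 63 chips, eligible: A, B, C
Pot 2: 48 chips, eligible: A, B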